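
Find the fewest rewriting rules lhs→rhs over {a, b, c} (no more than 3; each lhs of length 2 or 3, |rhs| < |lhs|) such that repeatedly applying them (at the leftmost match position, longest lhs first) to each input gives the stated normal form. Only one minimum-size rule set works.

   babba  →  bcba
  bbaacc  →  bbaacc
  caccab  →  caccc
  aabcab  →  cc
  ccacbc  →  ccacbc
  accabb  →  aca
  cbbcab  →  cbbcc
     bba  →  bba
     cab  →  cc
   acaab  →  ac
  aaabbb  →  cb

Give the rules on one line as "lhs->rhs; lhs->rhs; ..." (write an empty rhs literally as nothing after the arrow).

  | babba => bcba
  | bbaacc
  | caccab => caccc
  | aabcab => cab => cc

aab->; ab->c; ccb->a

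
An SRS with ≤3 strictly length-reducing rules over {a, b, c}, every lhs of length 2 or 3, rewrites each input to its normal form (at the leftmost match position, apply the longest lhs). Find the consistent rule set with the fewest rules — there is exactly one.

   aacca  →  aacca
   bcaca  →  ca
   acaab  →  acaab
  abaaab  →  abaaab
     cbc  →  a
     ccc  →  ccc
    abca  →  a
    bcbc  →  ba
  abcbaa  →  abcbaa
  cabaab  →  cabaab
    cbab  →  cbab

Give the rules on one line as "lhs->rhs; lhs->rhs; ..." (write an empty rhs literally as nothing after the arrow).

bca->; cbc->a

  | aacca
  | bcaca => ca
  | acaab
  | abaaab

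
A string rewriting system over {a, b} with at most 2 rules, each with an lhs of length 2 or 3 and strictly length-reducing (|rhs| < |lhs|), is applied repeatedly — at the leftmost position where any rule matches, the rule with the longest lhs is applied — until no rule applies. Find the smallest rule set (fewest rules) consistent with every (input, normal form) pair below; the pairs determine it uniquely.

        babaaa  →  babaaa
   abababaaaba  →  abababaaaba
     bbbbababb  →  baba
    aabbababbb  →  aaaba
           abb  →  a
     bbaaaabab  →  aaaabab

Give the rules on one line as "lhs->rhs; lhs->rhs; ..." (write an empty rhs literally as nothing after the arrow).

bb->; bbb->

  | babaaa
  | abababaaaba
  | bbbbababb => bababb => baba
  | aabbababbb => aaababbb => aaaba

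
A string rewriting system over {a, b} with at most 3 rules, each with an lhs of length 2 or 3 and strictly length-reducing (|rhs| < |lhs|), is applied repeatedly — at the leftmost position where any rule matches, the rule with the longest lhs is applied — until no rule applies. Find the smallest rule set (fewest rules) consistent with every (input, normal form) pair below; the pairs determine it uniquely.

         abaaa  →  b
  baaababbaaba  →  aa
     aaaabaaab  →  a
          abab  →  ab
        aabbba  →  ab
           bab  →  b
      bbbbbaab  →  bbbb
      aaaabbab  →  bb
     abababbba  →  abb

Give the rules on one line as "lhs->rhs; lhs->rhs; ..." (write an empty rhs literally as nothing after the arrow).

aaa->b; aab->a; ba->

  | abaaa => aaa => b
  | baaababbaaba => aababbaaba => aabbaaba => abaaba => aaba => aa
  | aaaabaaab => babaaab => baaab => aab => a
  | abab => ab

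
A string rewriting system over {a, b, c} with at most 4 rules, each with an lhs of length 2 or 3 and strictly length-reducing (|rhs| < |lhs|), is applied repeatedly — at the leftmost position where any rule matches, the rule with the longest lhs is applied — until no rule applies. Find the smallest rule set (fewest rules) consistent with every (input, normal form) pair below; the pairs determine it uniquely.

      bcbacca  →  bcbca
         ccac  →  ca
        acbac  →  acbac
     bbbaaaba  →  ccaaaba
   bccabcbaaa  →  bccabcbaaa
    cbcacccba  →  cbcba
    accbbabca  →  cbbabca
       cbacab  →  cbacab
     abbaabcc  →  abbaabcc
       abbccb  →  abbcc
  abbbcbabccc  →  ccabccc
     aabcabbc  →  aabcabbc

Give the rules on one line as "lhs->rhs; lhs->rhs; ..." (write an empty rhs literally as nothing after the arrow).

  | bcbacca => bcbca
  | ccac => ca
  | acbac
  | bbbaaaba => ccaaaba

acc->c; bbb->cc; cac->a; ccb->cc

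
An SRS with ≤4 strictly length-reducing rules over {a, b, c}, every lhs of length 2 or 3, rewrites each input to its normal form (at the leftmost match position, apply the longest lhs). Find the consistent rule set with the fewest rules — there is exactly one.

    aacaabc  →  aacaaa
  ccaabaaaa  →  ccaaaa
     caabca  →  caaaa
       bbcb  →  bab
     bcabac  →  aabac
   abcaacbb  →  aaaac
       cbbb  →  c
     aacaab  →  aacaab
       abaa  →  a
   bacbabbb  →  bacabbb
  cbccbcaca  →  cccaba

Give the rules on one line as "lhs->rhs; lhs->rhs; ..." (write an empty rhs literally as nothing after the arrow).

baa->; bc->a; cac->ab; cb->c

  | aacaabc => aacaaa
  | ccaabaaaa => ccaaaa
  | caabca => caaaa
  | bbcb => bab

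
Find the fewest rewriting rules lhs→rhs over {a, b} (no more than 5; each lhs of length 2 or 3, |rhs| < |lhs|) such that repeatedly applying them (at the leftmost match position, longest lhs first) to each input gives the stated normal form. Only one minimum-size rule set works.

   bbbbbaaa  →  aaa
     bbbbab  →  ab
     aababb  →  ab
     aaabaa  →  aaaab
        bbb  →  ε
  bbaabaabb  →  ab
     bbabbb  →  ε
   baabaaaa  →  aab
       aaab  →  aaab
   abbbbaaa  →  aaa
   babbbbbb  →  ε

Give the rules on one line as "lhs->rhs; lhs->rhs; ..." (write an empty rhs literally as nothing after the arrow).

  | bbbbbaaa => bbbbaaa => bbbaaa => bbaaa => aaa
  | bbbbab => bbbab => bbab => ab
  | aababb => aabb => ab
  | aaabaa => aaaab

abb->b; baa->ab; bb->; bbb->bb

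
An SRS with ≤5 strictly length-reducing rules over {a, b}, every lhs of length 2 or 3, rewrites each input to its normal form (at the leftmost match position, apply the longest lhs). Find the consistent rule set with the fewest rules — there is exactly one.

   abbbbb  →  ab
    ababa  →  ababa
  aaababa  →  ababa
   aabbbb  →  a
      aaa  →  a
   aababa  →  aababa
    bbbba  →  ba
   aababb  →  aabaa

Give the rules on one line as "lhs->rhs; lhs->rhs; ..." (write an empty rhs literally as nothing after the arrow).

aaa->a; bb->a; bba->ba; bbb->b

  | abbbbb => abbb => ab
  | ababa
  | aaababa => ababa
  | aabbbb => aabb => aaa => a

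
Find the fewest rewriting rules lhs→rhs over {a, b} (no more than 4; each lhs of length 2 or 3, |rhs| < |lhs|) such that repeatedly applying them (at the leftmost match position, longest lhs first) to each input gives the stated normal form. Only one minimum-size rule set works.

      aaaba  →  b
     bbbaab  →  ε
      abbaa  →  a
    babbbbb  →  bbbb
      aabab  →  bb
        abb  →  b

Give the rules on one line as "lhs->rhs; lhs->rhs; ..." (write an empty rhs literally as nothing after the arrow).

aa->a; ab->; aba->b; ba->a

  | aaaba => aaba => aba => b
  | bbbaab => bbaab => baab => aab => ab => ε
  | abbaa => baa => aa => a
  | babbbbb => abbbbb => bbbb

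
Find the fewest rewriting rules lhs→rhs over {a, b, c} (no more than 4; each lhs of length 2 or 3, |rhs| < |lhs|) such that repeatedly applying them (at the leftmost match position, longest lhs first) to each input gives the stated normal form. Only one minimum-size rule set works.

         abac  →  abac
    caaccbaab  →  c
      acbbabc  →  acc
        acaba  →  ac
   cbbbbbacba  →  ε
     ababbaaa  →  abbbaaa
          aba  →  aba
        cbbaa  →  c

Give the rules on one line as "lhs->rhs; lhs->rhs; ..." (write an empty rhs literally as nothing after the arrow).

  | abac
  | caaccbaab => caccbaab => cccbaab => cccaab => cab => cb => c
  | acbbabc => acbabc => acabc => acbc => acc
  | acaba => acba => aca => ac

bab->bb; ca->c; cb->c; cca->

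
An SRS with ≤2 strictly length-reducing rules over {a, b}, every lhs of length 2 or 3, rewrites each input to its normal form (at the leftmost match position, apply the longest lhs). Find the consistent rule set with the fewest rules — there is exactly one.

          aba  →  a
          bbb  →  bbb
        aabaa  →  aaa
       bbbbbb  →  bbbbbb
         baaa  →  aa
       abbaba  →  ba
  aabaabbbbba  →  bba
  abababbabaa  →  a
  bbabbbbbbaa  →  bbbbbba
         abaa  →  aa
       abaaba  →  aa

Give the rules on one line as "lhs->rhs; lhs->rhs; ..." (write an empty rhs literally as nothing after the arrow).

ab->; baa->a

  | aba => a
  | bbb
  | aabaa => aaa
  | bbbbbb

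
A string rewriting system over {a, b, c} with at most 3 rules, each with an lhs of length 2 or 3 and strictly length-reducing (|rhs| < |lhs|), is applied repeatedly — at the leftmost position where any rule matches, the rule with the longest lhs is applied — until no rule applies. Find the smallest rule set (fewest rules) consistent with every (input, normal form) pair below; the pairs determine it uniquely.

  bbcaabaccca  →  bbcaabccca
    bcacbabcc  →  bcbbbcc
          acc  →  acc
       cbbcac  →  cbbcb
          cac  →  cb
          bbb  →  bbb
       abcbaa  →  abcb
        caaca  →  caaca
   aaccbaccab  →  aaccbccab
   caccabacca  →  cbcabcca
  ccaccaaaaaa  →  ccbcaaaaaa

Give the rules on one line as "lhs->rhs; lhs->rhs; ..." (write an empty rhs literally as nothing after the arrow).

  | bbcaabaccca => bbcaabccca
  | bcacbabcc => bcbbabcc => bcbbbcc
  | acc
  | cbbcac => cbbcb

ba->b; cac->cb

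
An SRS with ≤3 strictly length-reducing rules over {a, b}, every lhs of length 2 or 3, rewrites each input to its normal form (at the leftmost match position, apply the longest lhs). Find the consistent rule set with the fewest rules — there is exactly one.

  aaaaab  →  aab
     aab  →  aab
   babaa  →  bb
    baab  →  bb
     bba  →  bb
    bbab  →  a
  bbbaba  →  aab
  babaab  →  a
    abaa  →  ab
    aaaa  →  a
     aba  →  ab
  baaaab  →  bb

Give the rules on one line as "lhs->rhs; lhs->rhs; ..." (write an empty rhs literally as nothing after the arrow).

  | aaaaab => aab
  | aab
  | babaa => bbaa => bba => bb
  | baab => bab => bb

aaa->; ba->b; bbb->a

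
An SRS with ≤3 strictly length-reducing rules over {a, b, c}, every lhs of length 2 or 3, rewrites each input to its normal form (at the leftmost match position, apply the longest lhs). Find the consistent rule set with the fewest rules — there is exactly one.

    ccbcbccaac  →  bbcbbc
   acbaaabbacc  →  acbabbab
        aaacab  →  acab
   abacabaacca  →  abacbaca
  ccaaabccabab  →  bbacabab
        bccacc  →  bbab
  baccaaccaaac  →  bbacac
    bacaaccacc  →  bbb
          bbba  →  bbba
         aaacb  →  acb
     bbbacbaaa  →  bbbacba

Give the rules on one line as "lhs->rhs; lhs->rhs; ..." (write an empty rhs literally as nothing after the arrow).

  | ccbcbccaac => bbcbccaac => bbcbbaac => bbcbbc
  | acbaaabbacc => acbabbacc => acbabbab
  | aaacab => acab
  | abacabaacca => abacabcca => abacbaca

aa->; abc->ba; cc->b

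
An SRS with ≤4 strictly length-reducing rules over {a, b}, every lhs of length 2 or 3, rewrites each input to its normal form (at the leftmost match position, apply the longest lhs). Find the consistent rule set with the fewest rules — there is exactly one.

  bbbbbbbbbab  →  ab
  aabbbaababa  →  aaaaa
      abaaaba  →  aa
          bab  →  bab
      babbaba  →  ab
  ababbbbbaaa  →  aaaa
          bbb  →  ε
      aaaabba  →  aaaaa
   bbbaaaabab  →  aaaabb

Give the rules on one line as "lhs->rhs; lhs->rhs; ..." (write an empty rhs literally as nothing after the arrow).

aba->ab; baa->a; bba->a; bbb->

  | bbbbbbbbbab => bbbbbbab => bbbab => ab
  | aabbbaababa => aaaababa => aaaabba => aaaaa
  | abaaaba => abaaba => ababa => abba => aa
  | bab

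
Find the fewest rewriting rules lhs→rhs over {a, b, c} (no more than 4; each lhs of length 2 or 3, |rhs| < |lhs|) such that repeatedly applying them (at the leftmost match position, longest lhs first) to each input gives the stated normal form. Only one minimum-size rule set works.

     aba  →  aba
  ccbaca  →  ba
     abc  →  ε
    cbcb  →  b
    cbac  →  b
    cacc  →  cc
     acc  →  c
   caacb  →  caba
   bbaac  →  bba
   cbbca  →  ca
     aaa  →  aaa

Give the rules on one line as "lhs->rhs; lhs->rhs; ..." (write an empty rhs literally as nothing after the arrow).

ac->; acb->ba; bc->c; cb->b

  | aba
  | ccbaca => cbaca => baca => ba
  | abc => ac => ε
  | cbcb => bcb => cb => b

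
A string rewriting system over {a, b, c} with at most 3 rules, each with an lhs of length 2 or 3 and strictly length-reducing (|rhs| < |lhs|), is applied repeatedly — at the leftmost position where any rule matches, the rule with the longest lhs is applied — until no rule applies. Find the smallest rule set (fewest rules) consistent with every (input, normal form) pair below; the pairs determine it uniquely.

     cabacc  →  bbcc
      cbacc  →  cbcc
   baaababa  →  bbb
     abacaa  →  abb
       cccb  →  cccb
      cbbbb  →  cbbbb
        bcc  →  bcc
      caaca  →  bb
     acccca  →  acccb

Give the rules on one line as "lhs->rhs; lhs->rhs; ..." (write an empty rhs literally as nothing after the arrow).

ba->b; ca->b

  | cabacc => bbacc => bbcc
  | cbacc => cbcc
  | baaababa => baababa => bababa => bbaba => bbba => bbb
  | abacaa => abcaa => abba => abb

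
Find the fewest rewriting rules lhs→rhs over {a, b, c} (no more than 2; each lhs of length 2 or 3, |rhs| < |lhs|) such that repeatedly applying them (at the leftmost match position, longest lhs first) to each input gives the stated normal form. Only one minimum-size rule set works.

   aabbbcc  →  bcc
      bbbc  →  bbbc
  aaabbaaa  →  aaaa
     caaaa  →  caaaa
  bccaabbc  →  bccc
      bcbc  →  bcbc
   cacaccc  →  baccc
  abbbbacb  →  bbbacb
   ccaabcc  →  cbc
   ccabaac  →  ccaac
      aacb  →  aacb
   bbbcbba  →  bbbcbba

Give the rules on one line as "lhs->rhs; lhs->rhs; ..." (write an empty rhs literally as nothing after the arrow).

  | aabbbcc => abbcc => bcc
  | bbbc
  | aaabbaaa => aabaaa => aaaa
  | caaaa

ab->; cac->b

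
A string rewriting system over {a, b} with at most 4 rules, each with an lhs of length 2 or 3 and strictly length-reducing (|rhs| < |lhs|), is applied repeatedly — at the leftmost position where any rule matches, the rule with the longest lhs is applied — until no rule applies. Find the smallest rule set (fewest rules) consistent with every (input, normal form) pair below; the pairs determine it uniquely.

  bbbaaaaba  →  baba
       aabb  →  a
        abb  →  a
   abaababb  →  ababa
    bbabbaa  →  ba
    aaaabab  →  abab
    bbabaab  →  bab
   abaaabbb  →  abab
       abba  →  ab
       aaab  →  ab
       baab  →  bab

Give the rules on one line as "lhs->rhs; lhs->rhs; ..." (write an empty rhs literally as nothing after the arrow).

aa->a; bb->; bba->b

  | bbbaaaaba => baaaaba => baaaba => baaba => baba
  | aabb => abb => a
  | abb => a
  | abaababb => abababb => ababa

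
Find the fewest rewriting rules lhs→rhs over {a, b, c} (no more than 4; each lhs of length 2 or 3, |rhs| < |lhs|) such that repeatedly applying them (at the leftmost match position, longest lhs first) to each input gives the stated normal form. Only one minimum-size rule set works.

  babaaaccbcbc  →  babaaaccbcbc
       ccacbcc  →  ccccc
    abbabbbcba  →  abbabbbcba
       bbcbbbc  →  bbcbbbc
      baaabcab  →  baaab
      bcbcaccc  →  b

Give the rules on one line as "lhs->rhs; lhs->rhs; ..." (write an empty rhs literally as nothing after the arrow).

acb->c; bca->; bcc->b

  | babaaaccbcbc
  | ccacbcc => ccccc
  | abbabbbcba
  | bbcbbbc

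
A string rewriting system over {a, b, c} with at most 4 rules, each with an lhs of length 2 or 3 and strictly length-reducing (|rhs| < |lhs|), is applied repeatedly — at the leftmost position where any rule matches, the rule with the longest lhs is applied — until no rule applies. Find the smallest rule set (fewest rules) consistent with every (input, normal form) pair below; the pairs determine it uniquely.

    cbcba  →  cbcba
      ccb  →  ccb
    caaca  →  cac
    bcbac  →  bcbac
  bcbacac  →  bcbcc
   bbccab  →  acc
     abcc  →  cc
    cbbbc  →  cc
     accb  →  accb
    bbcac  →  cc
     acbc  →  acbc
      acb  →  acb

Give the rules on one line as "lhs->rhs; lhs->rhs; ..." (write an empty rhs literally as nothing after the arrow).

  | cbcba
  | ccb
  | caaca => cac
  | bcbac

ab->; aca->c; bb->a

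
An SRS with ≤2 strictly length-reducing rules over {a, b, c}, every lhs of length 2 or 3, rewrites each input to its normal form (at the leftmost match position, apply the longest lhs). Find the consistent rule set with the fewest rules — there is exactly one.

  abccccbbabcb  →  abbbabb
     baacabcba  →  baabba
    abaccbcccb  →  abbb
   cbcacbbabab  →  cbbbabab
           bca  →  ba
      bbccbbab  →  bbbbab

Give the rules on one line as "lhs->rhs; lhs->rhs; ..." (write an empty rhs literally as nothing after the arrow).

ac->; bc->b

  | abccccbbabcb => abcccbbabcb => abccbbabcb => abcbbabcb => abbbabcb => abbbabb
  | baacabcba => baabcba => baabba
  | abaccbcccb => abcbcccb => abbcccb => abbccb => abbcb => abbb
  | cbcacbbabab => cbacbbabab => cbbbabab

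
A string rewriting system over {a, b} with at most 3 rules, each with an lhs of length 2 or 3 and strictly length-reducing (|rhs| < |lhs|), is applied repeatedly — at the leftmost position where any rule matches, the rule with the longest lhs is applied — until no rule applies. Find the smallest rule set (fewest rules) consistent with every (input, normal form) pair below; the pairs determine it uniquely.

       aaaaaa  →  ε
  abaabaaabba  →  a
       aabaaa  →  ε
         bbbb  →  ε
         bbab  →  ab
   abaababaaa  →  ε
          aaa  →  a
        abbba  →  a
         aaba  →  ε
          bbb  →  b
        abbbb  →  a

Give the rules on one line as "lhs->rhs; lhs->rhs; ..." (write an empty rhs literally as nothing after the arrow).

aa->; ba->; bb->

  | aaaaaa => aaaa => aa => ε
  | abaabaaabba => aabaaabba => baaabba => aabba => bba => a
  | aabaaa => baaa => aa => ε
  | bbbb => bb => ε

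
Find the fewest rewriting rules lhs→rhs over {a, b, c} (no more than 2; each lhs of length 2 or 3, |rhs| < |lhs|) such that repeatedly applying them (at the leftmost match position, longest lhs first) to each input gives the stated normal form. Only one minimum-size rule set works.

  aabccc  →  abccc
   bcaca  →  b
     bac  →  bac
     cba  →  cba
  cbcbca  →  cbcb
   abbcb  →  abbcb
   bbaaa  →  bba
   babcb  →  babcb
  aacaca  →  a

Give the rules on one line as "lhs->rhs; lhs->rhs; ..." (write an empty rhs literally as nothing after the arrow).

aa->a; ca->

  | aabccc => abccc
  | bcaca => bca => b
  | bac
  | cba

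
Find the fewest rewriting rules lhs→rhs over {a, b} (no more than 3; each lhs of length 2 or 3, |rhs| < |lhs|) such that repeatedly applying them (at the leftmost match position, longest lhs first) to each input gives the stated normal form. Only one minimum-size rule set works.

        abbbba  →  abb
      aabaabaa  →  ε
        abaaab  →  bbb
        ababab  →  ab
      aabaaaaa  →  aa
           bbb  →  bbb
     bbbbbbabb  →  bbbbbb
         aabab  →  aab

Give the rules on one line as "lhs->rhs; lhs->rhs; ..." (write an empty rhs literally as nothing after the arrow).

  | abbbba => abb
  | aabaabaa => aaabaa => bbbaa => ba => ε
  | abaaab => aaab => bbb
  | ababab => abab => ab

aaa->bb; ba->; bba->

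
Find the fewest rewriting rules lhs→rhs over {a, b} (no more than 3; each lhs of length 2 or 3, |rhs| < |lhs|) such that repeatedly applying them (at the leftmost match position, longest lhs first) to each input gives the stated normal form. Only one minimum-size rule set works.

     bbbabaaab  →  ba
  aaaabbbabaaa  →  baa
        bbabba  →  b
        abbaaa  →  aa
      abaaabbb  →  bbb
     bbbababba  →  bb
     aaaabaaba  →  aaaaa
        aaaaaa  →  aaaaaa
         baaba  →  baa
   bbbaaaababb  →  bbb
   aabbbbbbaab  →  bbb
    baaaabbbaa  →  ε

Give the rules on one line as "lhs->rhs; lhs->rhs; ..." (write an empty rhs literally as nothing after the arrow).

ab->; abb->bb; bba->ab

  | bbbabaaab => babbaaab => bbbaaab => babaab => baab => ba
  | aaaabbbabaaa => aaabbbabaaa => aabbbabaaa => abbbabaaa => bbbabaaa => babbaaa => bbbaaa => babaa => baa
  | bbabba => abbba => bbba => bab => b
  | abbaaa => bbaaa => abaa => aa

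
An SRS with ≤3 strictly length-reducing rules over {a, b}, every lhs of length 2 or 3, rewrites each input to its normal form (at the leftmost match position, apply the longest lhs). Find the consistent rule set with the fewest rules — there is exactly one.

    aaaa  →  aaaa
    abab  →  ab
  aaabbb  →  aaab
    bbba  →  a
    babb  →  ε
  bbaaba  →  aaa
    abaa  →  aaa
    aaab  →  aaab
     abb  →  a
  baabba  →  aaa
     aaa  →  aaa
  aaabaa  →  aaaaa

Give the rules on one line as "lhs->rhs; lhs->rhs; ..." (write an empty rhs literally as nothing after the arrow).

ba->a; bab->b; bb->

  | aaaa
  | abab => ab
  | aaabbb => aaab
  | bbba => ba => a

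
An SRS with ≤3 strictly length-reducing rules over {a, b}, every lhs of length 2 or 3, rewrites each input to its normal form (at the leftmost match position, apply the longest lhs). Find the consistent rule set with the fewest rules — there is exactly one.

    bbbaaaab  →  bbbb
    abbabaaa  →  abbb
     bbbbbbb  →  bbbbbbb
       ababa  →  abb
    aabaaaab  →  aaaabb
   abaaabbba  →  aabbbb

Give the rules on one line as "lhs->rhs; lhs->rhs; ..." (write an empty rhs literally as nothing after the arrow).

  | bbbaaaab => bbabaab => bbbaab => bbabb => bbbb
  | abbabaaa => abbbaaa => abbaba => abbba => abbb
  | bbbbbbb
  | ababa => abba => abb

ba->b; baa->ab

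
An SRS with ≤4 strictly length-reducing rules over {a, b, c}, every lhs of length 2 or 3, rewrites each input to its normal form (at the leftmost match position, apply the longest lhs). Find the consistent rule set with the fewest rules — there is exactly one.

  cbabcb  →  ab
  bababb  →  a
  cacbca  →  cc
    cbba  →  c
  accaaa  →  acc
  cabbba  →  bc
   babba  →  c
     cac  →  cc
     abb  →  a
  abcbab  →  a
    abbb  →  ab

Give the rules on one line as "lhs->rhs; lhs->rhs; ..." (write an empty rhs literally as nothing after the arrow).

abb->a; ba->c; ca->c; cb->

  | cbabcb => abcb => ab
  | bababb => cbabb => abb => a
  | cacbca => ccbca => cca => cc
  | cbba => ba => c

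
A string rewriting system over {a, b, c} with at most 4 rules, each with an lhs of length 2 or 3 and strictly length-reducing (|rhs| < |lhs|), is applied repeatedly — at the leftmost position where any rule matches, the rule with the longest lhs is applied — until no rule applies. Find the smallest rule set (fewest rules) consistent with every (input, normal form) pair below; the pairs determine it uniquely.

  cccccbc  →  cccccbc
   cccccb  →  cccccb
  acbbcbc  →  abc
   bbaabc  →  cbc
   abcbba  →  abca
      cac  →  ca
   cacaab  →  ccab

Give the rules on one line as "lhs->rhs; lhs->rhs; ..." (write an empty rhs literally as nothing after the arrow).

  | cccccbc
  | cccccb
  | acbbcbc => abbcbc => acbc => abc
  | bbaabc => aabc => cbc

aa->c; ac->a; bb->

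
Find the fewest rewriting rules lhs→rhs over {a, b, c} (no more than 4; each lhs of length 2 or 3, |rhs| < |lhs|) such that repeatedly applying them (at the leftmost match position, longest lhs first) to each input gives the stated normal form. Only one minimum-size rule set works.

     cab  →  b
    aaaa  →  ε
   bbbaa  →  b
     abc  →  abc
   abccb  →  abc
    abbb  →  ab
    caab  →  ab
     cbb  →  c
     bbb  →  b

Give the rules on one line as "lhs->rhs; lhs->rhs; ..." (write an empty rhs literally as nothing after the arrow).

  | cab => b
  | aaaa => aa => ε
  | bbbaa => baa => b
  | abc

aa->; bb->; ca->; ccb->c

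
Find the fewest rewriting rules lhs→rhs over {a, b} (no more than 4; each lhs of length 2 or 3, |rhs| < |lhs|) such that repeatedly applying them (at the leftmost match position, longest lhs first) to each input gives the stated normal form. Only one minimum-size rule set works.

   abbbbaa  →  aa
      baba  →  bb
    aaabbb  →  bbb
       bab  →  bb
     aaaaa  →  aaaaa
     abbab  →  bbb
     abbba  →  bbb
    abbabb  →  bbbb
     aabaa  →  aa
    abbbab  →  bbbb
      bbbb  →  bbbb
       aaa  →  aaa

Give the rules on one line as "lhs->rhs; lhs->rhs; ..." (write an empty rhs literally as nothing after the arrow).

  | abbbbaa => bbbbaa => bbbaa => bbaa => baa => aa
  | baba => bba => bb
  | aaabbb => aabbb => abbb => bbb
  | bab => bb

ab->b; ba->b; baa->aa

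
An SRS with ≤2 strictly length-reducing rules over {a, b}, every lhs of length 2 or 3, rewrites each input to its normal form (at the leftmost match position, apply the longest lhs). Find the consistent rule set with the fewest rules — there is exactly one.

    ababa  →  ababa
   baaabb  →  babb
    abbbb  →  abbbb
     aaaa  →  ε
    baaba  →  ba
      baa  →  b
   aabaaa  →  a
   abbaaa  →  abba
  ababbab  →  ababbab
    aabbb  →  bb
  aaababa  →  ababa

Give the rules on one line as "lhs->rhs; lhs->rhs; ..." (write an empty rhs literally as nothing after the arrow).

  | ababa
  | baaabb => babb
  | abbbb
  | aaaa => aa => ε

aa->; aab->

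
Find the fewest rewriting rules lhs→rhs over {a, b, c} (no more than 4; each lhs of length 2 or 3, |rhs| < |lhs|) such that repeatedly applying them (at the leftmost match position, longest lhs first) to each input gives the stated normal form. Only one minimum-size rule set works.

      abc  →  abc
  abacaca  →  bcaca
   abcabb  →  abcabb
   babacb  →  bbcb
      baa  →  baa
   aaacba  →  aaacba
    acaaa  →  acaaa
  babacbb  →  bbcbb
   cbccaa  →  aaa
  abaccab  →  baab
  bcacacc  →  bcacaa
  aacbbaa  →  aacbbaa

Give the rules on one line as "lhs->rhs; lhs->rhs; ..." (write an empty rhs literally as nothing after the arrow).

  | abc
  | abacaca => bcaca
  | abcabb
  | babacb => bbcb

aba->b; cbc->c; cc->a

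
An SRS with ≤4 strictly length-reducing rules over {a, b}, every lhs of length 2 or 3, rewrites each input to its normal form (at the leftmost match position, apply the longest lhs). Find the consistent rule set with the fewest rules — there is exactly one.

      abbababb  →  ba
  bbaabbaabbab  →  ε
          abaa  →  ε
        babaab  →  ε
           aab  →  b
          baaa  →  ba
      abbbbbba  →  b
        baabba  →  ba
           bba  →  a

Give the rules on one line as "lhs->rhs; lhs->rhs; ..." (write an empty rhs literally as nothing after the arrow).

  | abbababb => baababb => bbabb => abb => ba
  | bbaabbaabbab => aabbaabbab => bbaabbab => aabbab => bbab => ab => ε
  | abaa => aa => ε
  | babaab => baab => bb => ε

aa->; ab->; abb->ba; bb->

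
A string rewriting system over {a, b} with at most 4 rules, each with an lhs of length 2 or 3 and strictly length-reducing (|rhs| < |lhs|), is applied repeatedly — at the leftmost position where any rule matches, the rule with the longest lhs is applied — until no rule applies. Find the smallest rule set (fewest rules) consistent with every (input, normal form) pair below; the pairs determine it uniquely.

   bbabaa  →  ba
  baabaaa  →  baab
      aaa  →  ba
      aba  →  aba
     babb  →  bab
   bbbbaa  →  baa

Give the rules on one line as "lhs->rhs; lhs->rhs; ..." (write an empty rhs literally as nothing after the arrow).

  | bbabaa => bbaa => ba
  | baabaaa => baabba => baab
  | aaa => ba
  | aba

aaa->ba; bb->b; bba->b; bbb->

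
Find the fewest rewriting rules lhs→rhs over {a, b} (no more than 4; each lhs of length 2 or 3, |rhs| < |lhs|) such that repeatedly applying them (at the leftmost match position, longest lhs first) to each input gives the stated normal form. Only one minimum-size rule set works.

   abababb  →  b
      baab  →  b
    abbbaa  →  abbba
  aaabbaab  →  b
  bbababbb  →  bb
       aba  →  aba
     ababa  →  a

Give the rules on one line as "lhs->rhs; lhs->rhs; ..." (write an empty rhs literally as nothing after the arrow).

aa->a; aab->; bab->

  | abababb => aabb => b
  | baab => b
  | abbbaa => abbba
  | aaabbaab => aabbaab => baab => b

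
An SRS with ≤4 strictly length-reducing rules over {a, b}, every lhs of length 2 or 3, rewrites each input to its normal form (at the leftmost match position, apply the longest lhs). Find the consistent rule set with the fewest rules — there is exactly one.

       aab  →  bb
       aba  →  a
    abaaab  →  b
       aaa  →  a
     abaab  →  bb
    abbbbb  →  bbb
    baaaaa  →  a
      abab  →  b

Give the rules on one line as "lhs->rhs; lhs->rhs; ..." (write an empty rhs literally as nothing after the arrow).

aa->b; ab->b; abb->; ba->a

  | aab => bb
  | aba => ba => a
  | abaaab => baaab => aaab => bab => ab => b
  | aaa => ba => a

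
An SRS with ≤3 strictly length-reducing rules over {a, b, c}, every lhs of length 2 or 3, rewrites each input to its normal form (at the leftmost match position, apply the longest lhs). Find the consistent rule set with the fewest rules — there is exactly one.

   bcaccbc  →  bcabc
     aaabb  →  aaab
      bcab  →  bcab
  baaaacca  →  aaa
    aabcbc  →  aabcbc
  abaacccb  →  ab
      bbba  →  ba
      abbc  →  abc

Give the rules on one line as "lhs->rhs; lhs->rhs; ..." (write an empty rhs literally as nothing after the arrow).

  | bcaccbc => bcacbc => bcabc
  | aaabb => aaab
  | bcab
  | baaaacca => aacca => aaca => aaa

ac->a; baa->; bb->b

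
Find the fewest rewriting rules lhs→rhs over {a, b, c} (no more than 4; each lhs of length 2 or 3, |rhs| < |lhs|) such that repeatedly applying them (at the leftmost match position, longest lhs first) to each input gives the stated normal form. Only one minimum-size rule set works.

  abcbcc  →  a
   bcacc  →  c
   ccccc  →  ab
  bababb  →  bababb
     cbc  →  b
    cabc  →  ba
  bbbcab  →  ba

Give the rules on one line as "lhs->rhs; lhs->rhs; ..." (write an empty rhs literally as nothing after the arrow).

aab->c; bc->a; ca->b; cc->b

  | abcbcc => aabcc => ccc => bc => a
  | bcacc => aacc => aab => c
  | ccccc => bccc => acc => ab
  | bababb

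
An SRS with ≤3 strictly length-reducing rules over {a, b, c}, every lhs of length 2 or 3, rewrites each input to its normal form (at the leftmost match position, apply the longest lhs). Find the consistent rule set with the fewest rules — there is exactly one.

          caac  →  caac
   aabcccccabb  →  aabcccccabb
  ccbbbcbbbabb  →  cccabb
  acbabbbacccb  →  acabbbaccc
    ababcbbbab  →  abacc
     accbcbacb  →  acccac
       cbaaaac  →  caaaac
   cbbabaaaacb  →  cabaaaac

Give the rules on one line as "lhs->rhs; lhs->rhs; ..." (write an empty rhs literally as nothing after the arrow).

bca->cc; cb->c

  | caac
  | aabcccccabb
  | ccbbbcbbbabb => ccbbcbbbabb => ccbcbbbabb => cccbbbabb => cccbbabb => cccbabb => cccabb
  | acbabbbacccb => acabbbacccb => acabbbaccc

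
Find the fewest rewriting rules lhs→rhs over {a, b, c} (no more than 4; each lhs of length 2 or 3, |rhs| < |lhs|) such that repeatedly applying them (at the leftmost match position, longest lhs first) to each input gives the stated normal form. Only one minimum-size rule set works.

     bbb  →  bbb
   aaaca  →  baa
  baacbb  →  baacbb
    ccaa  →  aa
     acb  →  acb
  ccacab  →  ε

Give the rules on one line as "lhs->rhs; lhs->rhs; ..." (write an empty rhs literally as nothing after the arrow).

aaa->ba; aab->; ca->a

  | bbb
  | aaaca => baca => baa
  | baacbb
  | ccaa => caa => aa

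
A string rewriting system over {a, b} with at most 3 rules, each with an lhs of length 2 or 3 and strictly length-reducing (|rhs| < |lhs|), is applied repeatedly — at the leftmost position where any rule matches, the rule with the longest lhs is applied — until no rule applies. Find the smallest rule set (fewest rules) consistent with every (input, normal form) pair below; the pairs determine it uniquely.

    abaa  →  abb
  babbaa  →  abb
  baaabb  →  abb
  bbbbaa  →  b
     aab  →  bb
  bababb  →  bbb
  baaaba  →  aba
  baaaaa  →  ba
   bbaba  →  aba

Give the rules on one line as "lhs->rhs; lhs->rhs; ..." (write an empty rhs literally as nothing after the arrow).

  | abaa => abb
  | babbaa => abaa => abb
  | baaabb => bbabb => abb
  | bbbbaa => bbaa => aa => b

aa->b; bab->a; bba->a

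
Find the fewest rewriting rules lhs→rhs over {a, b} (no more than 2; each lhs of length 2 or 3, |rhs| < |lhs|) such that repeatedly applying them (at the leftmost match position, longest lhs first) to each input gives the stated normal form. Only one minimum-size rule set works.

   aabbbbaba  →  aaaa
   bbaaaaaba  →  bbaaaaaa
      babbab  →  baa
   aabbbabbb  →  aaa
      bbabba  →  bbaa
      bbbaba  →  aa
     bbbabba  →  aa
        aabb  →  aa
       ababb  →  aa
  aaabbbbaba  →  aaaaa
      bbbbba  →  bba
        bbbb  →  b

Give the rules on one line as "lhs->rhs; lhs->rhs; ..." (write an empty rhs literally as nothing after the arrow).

ab->a; bbb->

  | aabbbbaba => aabbbaba => aabbaba => aababa => aaaba => aaaa
  | bbaaaaaba => bbaaaaaa
  | babbab => babab => baab => baa
  | aabbbabbb => aabbabbb => aababbb => aaabbb => aaabb => aaab => aaa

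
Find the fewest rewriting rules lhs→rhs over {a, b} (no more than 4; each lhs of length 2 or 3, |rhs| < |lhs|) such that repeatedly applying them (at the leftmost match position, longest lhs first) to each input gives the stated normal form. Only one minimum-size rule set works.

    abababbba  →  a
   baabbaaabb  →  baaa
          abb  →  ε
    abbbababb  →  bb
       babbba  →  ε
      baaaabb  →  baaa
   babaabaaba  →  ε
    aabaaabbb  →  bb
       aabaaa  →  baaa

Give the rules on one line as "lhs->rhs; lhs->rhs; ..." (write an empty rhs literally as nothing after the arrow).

ab->b; abb->; bba->; bbb->

  | abababbba => bababbba => bbabbba => bbba => a
  | baabbaaabb => baaaabb => baaa
  | abb => ε
  | abbbababb => bababb => bbabb => bb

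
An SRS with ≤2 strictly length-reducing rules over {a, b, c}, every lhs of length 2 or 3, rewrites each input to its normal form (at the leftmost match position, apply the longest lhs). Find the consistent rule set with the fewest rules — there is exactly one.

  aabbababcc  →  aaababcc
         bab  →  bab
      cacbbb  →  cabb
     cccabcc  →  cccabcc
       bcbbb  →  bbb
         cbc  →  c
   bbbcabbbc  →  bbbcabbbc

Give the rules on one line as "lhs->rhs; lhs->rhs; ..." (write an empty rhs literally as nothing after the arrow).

bba->a; cb->

  | aabbababcc => aaababcc
  | bab
  | cacbbb => cabb
  | cccabcc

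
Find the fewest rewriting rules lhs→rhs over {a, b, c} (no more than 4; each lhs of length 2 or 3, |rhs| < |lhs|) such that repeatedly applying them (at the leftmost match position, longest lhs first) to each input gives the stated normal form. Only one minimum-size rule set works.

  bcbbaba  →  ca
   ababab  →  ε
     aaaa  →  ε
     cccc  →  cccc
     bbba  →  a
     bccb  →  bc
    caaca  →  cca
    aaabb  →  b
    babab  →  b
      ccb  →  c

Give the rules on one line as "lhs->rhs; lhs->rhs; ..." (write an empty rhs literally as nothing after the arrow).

  | bcbbaba => bbaba => caba => ca
  | ababab => abab => ab => ε
  | aaaa => aa => ε
  | cccc

aa->; ab->; bb->c; cb->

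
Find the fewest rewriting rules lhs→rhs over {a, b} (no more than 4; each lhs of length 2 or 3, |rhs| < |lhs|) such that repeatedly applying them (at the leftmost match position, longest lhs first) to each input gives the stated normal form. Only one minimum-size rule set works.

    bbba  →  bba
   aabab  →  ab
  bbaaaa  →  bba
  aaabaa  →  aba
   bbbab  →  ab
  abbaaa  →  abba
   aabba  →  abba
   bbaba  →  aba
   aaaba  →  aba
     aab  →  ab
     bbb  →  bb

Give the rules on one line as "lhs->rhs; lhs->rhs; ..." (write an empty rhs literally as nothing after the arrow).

aa->a; bab->ab; bbb->bb

  | bbba => bba
  | aabab => abab => aab => ab
  | bbaaaa => bbaaa => bbaa => bba
  | aaabaa => aabaa => abaa => aba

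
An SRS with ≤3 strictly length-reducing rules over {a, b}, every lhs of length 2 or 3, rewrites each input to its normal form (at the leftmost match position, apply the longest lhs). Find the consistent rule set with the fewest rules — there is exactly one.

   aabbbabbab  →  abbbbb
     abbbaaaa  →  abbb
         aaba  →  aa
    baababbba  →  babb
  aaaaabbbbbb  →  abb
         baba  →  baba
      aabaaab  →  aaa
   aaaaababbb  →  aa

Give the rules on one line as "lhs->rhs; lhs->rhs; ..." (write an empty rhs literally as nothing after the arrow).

  | aabbbabbab => abbabbab => abbbbab => abbbbb
  | abbbaaaa => abbbaaa => abbbaa => abbba => abbb
  | aaba => aa
  | baababbba => baabbba => babba => babb

aab->a; bba->bb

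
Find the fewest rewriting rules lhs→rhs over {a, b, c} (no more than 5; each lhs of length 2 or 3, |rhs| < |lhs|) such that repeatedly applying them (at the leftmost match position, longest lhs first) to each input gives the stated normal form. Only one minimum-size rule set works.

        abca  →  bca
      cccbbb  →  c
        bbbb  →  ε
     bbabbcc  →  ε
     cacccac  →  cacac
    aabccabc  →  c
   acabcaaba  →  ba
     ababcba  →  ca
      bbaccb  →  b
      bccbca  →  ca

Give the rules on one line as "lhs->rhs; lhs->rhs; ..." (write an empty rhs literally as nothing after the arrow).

ab->b; bb->; cb->c; cc->

  | abca => bca
  | cccbbb => cbbb => cbb => cb => c
  | bbbb => bb => ε
  | bbabbcc => abbcc => bbcc => cc => ε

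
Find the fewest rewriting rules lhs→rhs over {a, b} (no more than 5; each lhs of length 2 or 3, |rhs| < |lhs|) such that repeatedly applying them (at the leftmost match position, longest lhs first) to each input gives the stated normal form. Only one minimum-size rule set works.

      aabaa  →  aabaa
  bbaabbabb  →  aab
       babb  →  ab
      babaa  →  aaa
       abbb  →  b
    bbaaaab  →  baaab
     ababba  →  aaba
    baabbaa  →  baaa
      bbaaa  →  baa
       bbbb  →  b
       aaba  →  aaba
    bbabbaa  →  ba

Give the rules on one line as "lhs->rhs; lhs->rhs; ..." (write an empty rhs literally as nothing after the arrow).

abb->; bab->a; bb->b; bba->b

  | aabaa
  | bbaabbabb => babbabb => ababb => aab
  | babb => ab
  | babaa => aaa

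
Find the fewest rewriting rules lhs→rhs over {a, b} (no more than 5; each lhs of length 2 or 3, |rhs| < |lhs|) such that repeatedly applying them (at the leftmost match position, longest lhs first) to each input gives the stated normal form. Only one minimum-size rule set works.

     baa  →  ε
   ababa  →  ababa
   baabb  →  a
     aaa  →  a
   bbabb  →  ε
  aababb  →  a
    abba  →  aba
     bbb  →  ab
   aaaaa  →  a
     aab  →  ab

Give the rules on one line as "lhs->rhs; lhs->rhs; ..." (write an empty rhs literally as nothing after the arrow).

aa->a; baa->; bb->a; bba->ba

  | baa => ε
  | ababa
  | baabb => bb => a
  | aaa => aa => a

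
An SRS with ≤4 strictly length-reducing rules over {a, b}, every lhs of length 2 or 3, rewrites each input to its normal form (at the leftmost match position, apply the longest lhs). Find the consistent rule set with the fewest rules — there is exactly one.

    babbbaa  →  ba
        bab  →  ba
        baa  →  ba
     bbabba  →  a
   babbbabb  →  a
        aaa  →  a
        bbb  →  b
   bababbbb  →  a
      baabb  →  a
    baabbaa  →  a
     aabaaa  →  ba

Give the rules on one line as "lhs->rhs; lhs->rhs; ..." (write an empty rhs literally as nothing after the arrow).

  | babbbaa => babbaa => babaa => baaa => baa => ba
  | bab => ba
  | baa => ba
  | bbabba => abba => aba => aa => a

aa->a; aab->ba; ab->a; bb->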